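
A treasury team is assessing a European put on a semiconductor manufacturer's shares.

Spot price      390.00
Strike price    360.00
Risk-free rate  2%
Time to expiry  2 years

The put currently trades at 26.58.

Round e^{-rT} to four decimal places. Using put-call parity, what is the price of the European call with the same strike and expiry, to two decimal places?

e^(−rT) = e^(−0.02·2) = 0.9608
Put-call parity: C − P = S − K·e^(−rT) = 390 − 360·0.9608 = 390 − 345.8880 = 44.1120
C = P + (C − P) = 26.58 + (44.1120) = 70.6920

70.69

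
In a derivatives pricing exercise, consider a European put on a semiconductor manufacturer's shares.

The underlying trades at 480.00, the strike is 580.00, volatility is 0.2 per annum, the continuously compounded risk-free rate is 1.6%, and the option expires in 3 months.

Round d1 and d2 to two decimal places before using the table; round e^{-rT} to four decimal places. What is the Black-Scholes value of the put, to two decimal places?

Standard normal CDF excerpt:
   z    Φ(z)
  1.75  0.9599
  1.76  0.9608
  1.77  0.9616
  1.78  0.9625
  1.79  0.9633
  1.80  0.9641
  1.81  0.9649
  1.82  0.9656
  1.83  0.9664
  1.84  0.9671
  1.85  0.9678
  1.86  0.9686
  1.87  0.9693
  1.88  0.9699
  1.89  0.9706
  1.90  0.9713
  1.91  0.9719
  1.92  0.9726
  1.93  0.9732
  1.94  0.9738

98.33

T = 0.25;  σ√T = 0.1000
ln(S/K) + (r + σ²/2)T = ln(480/580) + (0.016 + 0.2²/2)·0.25 = -0.1892 + 0.0090 = -0.1802
d₁ = -0.1802 / 0.1000 = -1.8024 ≈ -1.80
d₂ = d₁ − σ√T = -1.8024 − 0.1000 = -1.9024 ≈ -1.90
exp(−rT) = exp(−0.016·0.25) = 0.9960
N(−d₂) = N(1.90) = 0.9713;  N(−d₁) = N(1.80) = 0.9641
P = 580·0.9960·0.9713 − 480·0.9641 = 561.1006 − 462.7680 = 98.3326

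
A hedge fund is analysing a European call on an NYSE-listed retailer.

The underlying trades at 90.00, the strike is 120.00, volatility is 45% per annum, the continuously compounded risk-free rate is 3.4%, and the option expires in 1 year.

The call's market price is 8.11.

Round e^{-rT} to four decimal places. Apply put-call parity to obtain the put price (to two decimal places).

exp(−rT) = exp(−0.034·1) = 0.9666
Put-call parity: C − P = S − K·e^(−rT) = 90 − 120·0.9666 = 90 − 115.9920 = -25.9920
P = C − (C − P) = 8.11 − (-25.9920) = 34.1020

34.10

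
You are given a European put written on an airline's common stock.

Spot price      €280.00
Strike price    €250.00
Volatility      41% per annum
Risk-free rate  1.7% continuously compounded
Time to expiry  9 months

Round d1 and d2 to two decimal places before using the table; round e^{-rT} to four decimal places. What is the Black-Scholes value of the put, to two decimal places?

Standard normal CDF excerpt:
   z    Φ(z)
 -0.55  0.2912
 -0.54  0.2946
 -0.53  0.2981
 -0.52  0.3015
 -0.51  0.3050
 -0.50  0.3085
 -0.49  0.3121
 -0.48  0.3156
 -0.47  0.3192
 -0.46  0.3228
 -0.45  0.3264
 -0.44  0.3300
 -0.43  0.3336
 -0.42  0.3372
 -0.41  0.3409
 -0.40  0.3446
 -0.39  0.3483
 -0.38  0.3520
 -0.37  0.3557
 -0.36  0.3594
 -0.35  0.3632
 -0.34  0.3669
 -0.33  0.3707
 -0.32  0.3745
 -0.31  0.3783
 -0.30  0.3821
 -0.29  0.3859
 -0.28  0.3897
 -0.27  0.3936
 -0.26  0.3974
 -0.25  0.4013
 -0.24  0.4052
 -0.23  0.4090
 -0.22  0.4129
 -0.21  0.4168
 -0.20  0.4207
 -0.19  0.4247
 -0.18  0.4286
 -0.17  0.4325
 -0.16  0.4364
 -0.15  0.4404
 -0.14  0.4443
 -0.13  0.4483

σ√T = 0.41 × 0.8660 = 0.3551
ln(S/K) + (r + σ²/2)T = ln(280/250) + (0.017 + 0.41²/2)·0.75 = 0.1133 + 0.0758 = 0.1891
d₁ = 0.1891 / 0.3551 = 0.5326 → 0.53
d₂ = d₁ − σ√T = 0.5326 − 0.3551 = 0.1775 → 0.18
exp(−rT) = exp(−0.017·0.75) = 0.9873
P = 250·0.9873·N(-0.18) − 280·N(-0.53) = 250·0.9873·0.4286 − 280·0.2981 = 105.7892 − 83.4680 = 22.3212

€22.32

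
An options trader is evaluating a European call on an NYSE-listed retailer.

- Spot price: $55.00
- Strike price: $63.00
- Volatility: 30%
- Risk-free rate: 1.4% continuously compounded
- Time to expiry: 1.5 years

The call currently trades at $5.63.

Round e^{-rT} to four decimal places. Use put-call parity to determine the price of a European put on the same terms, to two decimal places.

e^(−rT) = e^(−0.014·1.5) = 0.9792
Put-call parity: C − P = S − K·e^(−rT) = 55 − 63·0.9792 = 55 − 61.6896 = -6.6896
P = C − (C − P) = 5.63 − (-6.6896) = 12.3196

$12.32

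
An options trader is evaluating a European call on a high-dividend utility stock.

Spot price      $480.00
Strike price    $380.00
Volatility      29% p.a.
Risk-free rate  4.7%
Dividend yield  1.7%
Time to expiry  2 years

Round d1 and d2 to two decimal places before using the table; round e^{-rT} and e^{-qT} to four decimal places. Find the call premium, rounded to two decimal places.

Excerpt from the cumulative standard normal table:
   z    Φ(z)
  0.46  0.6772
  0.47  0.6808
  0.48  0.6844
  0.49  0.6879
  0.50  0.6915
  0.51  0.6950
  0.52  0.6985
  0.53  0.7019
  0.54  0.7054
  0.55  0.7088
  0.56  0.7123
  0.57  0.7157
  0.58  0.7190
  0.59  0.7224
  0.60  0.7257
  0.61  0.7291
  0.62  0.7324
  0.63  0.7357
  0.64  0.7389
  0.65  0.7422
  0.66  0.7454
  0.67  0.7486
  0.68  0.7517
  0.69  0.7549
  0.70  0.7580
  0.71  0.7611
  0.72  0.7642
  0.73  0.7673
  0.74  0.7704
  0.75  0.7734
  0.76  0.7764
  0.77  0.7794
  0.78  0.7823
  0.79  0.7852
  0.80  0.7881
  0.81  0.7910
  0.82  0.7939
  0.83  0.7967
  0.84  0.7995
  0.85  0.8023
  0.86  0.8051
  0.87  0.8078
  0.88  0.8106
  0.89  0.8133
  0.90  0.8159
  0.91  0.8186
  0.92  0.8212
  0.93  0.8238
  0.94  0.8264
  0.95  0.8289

σ√T = 0.29 × 1.4142 = 0.4101
d₁ = [ln(480/380) + (0.047 − 0.017 + 0.29²/2)·2] / 0.4101 = [0.2336 + 0.1441] / 0.4101 = 0.9210 which rounds to 0.92
d₂ = d₁ − σ√T = 0.9210 − 0.4101 = 0.5109 which rounds to 0.51
e^(−qT) = e^(−0.017·2) = 0.9666;  e^(−rT) = e^(−0.047·2) = 0.9103
N(d₁) = N(0.92) = 0.8212;  N(d₂) = N(0.51) = 0.6950
C = 480·0.9666·0.8212 − 380·0.9103·0.6950 = 381.0105 − 240.4102 = 140.6003

$140.60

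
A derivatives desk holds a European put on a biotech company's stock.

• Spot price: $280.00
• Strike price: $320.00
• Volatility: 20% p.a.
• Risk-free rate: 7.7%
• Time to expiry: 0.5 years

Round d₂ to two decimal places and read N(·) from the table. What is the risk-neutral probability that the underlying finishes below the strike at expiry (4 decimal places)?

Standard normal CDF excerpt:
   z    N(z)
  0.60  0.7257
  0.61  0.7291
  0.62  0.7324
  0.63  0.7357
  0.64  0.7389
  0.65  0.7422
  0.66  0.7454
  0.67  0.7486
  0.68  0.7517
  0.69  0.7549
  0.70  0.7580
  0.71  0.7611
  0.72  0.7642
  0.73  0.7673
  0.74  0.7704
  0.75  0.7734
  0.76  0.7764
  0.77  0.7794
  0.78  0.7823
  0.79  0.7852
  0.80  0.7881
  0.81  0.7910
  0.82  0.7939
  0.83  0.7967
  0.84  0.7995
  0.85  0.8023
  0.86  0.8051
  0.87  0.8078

0.7704

T = 0.5;  σ√T = 0.1414
d₁ = [ln(280/320) + (0.077 + 0.2²/2)·0.5] / 0.1414 = [-0.1335 + 0.0485] / 0.1414 = -0.6013 ⇒ -0.60
d₂ = d₁ − σ√T = -0.6013 − 0.1414 = -0.7427 ⇒ -0.74
Pr(exercise) under Q = N(−d₂) = N(0.74) = 0.7704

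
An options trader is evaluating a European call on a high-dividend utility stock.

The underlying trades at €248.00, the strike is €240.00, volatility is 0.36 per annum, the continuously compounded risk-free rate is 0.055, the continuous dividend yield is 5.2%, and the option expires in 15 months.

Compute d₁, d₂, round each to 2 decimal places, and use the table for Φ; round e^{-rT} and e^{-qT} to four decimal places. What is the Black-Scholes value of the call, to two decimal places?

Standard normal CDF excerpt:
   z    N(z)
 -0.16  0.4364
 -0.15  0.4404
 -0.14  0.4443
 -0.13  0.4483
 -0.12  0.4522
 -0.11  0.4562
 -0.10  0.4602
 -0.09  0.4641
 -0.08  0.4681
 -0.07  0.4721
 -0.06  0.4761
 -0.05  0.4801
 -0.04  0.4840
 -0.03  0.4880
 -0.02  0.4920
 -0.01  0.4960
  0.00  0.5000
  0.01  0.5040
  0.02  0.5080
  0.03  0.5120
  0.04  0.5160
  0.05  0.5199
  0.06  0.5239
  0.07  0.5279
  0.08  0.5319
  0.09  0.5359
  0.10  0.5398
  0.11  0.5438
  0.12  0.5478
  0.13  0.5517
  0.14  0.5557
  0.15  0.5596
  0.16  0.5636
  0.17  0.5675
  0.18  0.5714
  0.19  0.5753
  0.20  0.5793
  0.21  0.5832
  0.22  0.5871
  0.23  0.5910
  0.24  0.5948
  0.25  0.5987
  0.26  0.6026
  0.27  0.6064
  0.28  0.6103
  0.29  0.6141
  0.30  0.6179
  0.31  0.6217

T = 1.25;  σ√T = 0.4025
d₁ = [ln(248/240) + (0.055 − 0.052 + 0.36²/2)·1.25] / 0.4025 = [0.0328 + 0.0847] / 0.4025 = 0.2920 which rounds to 0.29
d₂ = d₁ − σ√T = 0.2920 − 0.4025 = -0.1105 which rounds to -0.11
e^(−qT) = e^(−0.052·1.25) = 0.9371;  e^(−rT) = e^(−0.055·1.25) = 0.9336
C = 248·0.9371·N(0.29) − 240·0.9336·N(-0.11) = 248·0.9371·0.6141 − 240·0.9336·0.4562 = 142.7173 − 102.2180 = 40.4993

€40.50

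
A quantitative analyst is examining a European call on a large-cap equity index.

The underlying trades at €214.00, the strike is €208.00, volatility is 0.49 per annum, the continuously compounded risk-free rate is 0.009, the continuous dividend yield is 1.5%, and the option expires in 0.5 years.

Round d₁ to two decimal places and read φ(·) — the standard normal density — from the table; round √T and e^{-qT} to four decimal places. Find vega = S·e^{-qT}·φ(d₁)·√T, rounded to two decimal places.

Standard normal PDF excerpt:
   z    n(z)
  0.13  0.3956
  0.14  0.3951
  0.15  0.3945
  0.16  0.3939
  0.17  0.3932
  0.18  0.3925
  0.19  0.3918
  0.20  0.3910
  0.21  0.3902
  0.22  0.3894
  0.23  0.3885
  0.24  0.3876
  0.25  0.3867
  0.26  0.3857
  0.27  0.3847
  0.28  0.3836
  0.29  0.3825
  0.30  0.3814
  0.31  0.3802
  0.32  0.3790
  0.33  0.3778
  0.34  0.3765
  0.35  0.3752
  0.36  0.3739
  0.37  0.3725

58.08

σ√T = 0.49·√0.5 = 0.3465
d₁ = [ln(214/208) + (0.009 − 0.015 + ½·0.49²)·0.5] / (σ√T) = (0.0284 + 0.0570) / 0.3465 = 0.2467 ≈ 0.25
√T = √0.5 = 0.7071
φ(d₁) = φ(0.25) = 0.3867
exp(−qT) = exp(−0.015·0.5) = 0.9925
vega = S·exp(−qT)·φ(d₁)·√T = 214·0.9925·0.3867·0.7071 = 58.0763
(The put has the same vega.)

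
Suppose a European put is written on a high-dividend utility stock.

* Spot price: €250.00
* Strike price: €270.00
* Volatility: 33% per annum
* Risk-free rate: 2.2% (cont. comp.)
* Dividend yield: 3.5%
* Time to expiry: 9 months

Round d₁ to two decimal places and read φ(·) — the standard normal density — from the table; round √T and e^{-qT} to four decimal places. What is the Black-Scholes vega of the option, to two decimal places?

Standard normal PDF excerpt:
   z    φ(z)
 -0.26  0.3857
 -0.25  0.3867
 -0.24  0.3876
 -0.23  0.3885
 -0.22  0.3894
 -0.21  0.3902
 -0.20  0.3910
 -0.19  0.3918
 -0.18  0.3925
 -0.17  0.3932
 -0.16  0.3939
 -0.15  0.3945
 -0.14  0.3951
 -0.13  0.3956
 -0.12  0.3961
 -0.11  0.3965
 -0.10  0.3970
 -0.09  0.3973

83.07

T = 0.75;  σ√T = 0.2858
d₁ = [ln(250/270) + (0.022 − 0.035 + ½·0.33²)·0.75] / (σ√T) = (-0.0770 + 0.0311) / 0.2858 = -0.1605 → -0.16
√T = √0.75 = 0.8660
φ(d₁) = φ(-0.16) = 0.3939
e^(−qT) = e^(−0.035·0.75) = 0.9741
vega = S·e^(−qT)·φ(d₁)·√T = 250·0.9741·0.3939·0.8660 = 83.0706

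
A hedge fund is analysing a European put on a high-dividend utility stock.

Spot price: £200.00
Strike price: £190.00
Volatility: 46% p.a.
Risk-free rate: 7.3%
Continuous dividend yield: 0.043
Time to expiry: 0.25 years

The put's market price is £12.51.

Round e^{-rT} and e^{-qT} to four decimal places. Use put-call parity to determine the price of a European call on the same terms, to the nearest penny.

exp(−qT) = exp(−0.043·0.25) = 0.9893;  exp(−rT) = exp(−0.073·0.25) = 0.9819
Put-call parity: C − P = S·e^(−qT) − K·e^(−rT) = 200·0.9893 − 190·0.9819 = 197.8600 − 186.5610 = 11.2990
C = P + (C − P) = 12.51 + (11.2990) = 23.8090

£23.81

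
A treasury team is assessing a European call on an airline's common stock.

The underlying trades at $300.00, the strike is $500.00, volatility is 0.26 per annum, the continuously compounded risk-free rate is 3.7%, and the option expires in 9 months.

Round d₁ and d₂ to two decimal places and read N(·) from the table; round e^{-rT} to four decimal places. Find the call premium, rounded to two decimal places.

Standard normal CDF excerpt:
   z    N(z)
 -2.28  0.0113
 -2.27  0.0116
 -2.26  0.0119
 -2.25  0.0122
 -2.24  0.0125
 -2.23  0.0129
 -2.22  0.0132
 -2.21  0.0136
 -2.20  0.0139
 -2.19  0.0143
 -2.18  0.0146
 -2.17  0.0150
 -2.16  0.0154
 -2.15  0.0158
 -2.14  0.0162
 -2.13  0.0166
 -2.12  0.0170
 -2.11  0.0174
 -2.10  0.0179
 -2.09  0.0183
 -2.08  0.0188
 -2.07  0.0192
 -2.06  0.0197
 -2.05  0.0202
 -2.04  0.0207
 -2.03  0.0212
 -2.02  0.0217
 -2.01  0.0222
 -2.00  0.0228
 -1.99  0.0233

$0.57

σ√T = 0.26 × 0.8660 = 0.2252
d₁ = [ln(300/500) + (0.037 + 0.26²/2)·0.75] / 0.2252 = [-0.5108 + 0.0531] / 0.2252 = -2.0328 ⇒ -2.03
d₂ = d₁ − σ√T = -2.0328 − 0.2252 = -2.2580 ⇒ -2.26
e^(−rT) = e^(−0.037·0.75) = 0.9726
N(d₁) = N(-2.03) = 0.0212;  N(d₂) = N(-2.26) = 0.0119
C = 300·0.0212 − 500·0.9726·0.0119 = 6.3600 − 5.7870 = 0.5730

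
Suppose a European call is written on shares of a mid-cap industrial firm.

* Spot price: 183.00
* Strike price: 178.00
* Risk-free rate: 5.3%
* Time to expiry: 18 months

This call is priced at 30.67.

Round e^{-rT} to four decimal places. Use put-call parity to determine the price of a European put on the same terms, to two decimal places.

12.07

exp(−rT) = exp(−0.053·1.5) = 0.9236
Put-call parity: C − P = S − K·e^(−rT) = 183 − 178·0.9236 = 183 − 164.4008 = 18.5992
P = C − (C − P) = 30.67 − (18.5992) = 12.0708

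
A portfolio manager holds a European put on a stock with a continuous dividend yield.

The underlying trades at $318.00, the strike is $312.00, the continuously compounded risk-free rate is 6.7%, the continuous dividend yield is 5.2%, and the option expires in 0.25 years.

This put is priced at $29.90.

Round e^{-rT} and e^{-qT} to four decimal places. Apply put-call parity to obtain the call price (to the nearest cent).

exp(−qT) = exp(−0.052·0.25) = 0.9871;  exp(−rT) = exp(−0.067·0.25) = 0.9834
Put-call parity: C − P = S·e^(−qT) − K·e^(−rT) = 318·0.9871 − 312·0.9834 = 313.8978 − 306.8208 = 7.0770
C = P + (C − P) = 29.90 + (7.0770) = 36.9770

$36.98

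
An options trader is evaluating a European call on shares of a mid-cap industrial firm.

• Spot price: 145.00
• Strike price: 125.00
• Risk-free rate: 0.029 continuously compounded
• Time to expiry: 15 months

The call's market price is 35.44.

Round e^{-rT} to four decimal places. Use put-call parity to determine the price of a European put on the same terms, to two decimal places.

exp(−rT) = exp(−0.029·1.25) = 0.9644
Put-call parity: C − P = S − K·e^(−rT) = 145 − 125·0.9644 = 145 − 120.5500 = 24.4500
P = C − (C − P) = 35.44 − (24.4500) = 10.9900

10.99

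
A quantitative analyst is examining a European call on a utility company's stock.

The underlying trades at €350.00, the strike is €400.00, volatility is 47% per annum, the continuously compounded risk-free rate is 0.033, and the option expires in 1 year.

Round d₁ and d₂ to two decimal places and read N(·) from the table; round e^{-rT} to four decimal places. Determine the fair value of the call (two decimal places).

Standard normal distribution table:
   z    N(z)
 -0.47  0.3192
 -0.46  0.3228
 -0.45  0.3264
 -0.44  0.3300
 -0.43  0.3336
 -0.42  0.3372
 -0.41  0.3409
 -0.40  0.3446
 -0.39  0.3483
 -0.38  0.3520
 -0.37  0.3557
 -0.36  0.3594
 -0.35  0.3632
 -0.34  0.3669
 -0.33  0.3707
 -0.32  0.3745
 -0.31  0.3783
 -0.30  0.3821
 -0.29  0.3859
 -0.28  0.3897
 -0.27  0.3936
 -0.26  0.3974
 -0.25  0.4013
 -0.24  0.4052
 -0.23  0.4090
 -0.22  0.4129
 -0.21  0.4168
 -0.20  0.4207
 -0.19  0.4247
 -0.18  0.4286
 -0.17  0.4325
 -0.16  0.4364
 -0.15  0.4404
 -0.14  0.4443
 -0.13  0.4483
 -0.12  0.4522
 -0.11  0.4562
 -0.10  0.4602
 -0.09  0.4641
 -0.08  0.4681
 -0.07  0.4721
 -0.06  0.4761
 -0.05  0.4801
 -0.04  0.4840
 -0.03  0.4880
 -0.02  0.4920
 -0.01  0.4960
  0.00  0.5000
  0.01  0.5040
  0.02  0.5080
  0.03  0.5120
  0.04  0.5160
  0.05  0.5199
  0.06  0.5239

σ√T = 0.47 × 1.0000 = 0.4700
d₁ = [ln(350/400) + (0.033 + ½·0.47²)·1] / (σ√T) = (-0.1335 + 0.1434) / 0.4700 = 0.0211 → 0.02
d₂ = 0.0211 − 0.4700 = -0.4489 → -0.45
e^(−rT) = e^(−0.033·1) = 0.9675
N(d₁) = N(0.02) = 0.5080;  N(d₂) = N(-0.45) = 0.3264
C = 350·0.5080 − 400·0.9675·0.3264 = 177.8000 − 126.3168 = 51.4832

€51.48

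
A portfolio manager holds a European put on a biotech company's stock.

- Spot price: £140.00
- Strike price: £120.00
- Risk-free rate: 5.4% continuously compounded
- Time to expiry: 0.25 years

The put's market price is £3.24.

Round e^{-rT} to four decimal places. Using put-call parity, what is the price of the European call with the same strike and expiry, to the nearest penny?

e^(−rT) = e^(−0.054·0.25) = 0.9866
Put-call parity: C − P = S − K·e^(−rT) = 140 − 120·0.9866 = 140 − 118.3920 = 21.6080
C = P + (C − P) = 3.24 + (21.6080) = 24.8480

£24.85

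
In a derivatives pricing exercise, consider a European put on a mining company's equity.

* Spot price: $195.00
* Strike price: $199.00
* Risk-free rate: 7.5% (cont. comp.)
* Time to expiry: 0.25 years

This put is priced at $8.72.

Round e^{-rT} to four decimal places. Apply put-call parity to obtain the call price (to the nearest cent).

e^(−rT) = e^(−0.075·0.25) = 0.9814
Put-call parity: C − P = S − K·e^(−rT) = 195 − 199·0.9814 = 195 − 195.2986 = -0.2986
C = P + (C − P) = 8.72 + (-0.2986) = 8.4214

$8.42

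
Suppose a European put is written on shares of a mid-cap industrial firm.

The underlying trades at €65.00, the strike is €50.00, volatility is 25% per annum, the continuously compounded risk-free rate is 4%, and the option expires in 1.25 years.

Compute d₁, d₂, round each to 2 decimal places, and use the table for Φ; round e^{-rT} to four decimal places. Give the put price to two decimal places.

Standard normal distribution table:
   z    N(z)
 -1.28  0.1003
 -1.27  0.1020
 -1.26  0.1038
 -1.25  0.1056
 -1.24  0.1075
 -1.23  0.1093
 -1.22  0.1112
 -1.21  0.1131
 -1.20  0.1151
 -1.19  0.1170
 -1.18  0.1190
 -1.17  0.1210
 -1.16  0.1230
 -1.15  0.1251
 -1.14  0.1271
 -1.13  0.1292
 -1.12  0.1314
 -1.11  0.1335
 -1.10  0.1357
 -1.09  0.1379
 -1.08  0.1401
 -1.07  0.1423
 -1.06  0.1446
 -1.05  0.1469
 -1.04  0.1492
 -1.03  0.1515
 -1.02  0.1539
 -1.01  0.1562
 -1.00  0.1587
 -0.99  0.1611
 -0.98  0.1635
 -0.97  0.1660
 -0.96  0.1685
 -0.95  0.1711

σ√T = 0.25·√1.25 = 0.2795
d₁ = [ln(65/50) + (0.04 + ½·0.25²)·1.25] / (σ√T) = (0.2624 + 0.0891) / 0.2795 = 1.2573 ≈ 1.26
d₂ = 1.2573 − 0.2795 = 0.9778 ≈ 0.98
exp(−rT) = exp(−0.04·1.25) = 0.9512
N(−d₂) = N(-0.98) = 0.1635;  N(−d₁) = N(-1.26) = 0.1038
P = 50·0.9512·0.1635 − 65·0.1038 = 7.7761 − 6.7470 = 1.0291

€1.03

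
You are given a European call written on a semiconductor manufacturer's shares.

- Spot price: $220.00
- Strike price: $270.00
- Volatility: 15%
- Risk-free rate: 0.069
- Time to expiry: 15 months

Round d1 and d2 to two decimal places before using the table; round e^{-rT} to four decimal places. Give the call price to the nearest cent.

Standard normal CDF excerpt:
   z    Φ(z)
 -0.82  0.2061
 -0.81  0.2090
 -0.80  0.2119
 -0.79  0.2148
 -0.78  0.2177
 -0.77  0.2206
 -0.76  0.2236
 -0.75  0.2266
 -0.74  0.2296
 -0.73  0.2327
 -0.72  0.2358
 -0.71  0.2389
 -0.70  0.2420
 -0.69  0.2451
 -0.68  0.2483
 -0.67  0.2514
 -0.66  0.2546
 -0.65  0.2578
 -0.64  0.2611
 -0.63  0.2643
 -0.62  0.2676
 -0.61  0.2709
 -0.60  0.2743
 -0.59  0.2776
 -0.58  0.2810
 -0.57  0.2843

$5.67

σ√T = 0.15 × 1.1180 = 0.1677
d₁ = [ln(220/270) + (0.069 + 0.15²/2)·1.25] / 0.1677 = [-0.2048 + 0.1003] / 0.1677 = -0.6230 which rounds to -0.62
d₂ = d₁ − σ√T = -0.6230 − 0.1677 = -0.7907 which rounds to -0.79
exp(−rT) = exp(−0.069·1.25) = 0.9174
C = 220·N(-0.62) − 270·0.9174·N(-0.79) = 220·0.2676 − 270·0.9174·0.2148 = 58.8720 − 53.2055 = 5.6665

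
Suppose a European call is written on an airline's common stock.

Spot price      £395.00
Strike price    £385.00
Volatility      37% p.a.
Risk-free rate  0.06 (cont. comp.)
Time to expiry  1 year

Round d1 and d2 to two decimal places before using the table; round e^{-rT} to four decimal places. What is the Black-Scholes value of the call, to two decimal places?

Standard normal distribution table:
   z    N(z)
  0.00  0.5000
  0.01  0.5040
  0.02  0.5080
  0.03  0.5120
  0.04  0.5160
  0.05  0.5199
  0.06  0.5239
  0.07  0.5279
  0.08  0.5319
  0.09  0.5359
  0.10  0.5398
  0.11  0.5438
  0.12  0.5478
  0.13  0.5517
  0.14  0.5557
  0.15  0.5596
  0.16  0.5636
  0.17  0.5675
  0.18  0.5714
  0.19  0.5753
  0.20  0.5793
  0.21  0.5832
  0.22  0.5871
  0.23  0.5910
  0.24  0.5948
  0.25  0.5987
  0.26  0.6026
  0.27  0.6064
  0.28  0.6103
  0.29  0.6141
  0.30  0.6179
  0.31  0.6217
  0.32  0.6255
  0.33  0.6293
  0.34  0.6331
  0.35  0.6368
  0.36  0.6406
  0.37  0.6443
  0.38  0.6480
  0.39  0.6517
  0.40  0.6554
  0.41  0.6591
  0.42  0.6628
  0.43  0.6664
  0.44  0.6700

£73.29

σ√T = 0.37·√1 = 0.3700
d₁ = [ln(395/385) + (0.06 + 0.37²/2)·1] / 0.3700 = [0.0256 + 0.1285] / 0.3700 = 0.4165 ⇒ 0.42
d₂ = d₁ − σ√T = 0.4165 − 0.3700 = 0.0465 ⇒ 0.05
e^(−rT) = e^(−0.06·1) = 0.9418
N(d₁) = N(0.42) = 0.6628;  N(d₂) = N(0.05) = 0.5199
C = 395·0.6628 − 385·0.9418·0.5199 = 261.8060 − 188.5121 = 73.2939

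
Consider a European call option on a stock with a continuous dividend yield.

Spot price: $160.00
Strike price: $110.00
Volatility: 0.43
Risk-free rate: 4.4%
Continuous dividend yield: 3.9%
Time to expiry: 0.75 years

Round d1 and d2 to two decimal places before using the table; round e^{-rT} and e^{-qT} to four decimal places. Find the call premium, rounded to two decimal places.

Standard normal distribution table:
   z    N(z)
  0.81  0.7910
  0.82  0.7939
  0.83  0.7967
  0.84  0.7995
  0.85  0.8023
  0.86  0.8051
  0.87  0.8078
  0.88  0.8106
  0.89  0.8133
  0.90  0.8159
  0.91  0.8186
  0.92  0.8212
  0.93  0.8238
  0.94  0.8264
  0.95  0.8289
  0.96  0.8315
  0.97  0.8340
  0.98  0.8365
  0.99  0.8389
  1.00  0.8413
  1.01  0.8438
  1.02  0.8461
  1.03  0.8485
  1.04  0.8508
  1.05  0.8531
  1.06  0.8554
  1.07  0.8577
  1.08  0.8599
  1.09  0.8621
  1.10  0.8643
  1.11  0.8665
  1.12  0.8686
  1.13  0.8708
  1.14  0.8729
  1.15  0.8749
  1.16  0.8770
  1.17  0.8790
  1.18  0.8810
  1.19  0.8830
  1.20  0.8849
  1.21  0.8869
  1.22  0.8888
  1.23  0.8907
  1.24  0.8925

$52.72

T = 0.75;  σ√T = 0.3724
ln(S/K) + (r − q + σ²/2)T = ln(160/110) + (0.044 − 0.039 + 0.43²/2)·0.75 = 0.3747 + 0.0731 = 0.4478
d₁ = 0.4478 / 0.3724 = 1.2024 which rounds to 1.20
d₂ = d₁ − σ√T = 1.2024 − 0.3724 = 0.8301 which rounds to 0.83
exp(−qT) = exp(−0.039·0.75) = 0.9712;  exp(−rT) = exp(−0.044·0.75) = 0.9675
N(d₁) = N(1.20) = 0.8849;  N(d₂) = N(0.83) = 0.7967
C = 160·0.9712·0.8849 − 110·0.9675·0.7967 = 137.5064 − 84.7888 = 52.7176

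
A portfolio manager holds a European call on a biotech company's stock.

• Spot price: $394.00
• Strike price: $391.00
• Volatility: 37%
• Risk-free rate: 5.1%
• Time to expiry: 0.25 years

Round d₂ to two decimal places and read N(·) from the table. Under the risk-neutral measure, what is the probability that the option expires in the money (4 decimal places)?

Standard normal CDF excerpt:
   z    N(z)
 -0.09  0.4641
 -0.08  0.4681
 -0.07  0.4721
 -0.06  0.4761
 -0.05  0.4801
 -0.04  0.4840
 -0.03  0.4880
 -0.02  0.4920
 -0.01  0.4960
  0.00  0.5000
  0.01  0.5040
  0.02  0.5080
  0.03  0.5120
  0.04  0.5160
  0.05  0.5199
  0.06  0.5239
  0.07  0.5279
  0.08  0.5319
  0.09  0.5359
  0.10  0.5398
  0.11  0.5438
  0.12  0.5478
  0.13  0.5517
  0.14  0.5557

0.5080

T = 0.25;  σ√T = 0.1850
ln(S/K) + (r + σ²/2)T = ln(394/391) + (0.051 + 0.37²/2)·0.25 = 0.0076 + 0.0299 = 0.0375
d₁ = 0.0375 / 0.1850 = 0.2027 which rounds to 0.20
d₂ = d₁ − σ√T = 0.2027 − 0.1850 = 0.0177 which rounds to 0.02
Risk-neutral Pr[S_T > K] = N(d₂) = N(0.02) = 0.5080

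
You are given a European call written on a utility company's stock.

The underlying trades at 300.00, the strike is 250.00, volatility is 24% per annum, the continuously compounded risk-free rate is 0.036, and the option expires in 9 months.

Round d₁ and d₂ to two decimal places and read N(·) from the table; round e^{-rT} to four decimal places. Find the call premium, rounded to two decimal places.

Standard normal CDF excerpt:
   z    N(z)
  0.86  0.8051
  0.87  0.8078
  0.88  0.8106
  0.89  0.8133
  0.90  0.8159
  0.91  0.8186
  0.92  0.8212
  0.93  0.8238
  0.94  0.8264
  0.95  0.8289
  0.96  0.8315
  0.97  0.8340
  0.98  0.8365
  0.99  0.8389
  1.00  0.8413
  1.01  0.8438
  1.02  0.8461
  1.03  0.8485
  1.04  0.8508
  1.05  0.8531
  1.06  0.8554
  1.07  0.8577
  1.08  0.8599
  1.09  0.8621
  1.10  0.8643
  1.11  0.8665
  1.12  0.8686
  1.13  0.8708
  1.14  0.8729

61.40

σ√T = 0.24·√0.75 = 0.2078
d₁ = [ln(300/250) + (0.036 + 0.24²/2)·0.75] / 0.2078 = [0.1823 + 0.0486] / 0.2078 = 1.1110 → 1.11
d₂ = d₁ − σ√T = 1.1110 − 0.2078 = 0.9032 → 0.90
e^(−rT) = e^(−0.036·0.75) = 0.9734
N(d₁) = N(1.11) = 0.8665;  N(d₂) = N(0.90) = 0.8159
C = 300·0.8665 − 250·0.9734·0.8159 = 259.9500 − 198.5493 = 61.4007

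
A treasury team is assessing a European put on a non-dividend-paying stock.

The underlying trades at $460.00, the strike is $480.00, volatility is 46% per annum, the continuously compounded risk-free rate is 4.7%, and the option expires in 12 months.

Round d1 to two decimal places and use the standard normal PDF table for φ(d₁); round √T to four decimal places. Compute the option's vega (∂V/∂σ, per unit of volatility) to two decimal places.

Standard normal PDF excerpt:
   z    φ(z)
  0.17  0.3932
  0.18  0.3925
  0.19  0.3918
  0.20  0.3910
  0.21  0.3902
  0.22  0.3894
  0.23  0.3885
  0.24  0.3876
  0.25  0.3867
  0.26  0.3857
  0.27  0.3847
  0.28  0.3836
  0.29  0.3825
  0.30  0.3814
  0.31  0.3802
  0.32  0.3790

T = 1;  σ√T = 0.4600
d₁ = [ln(460/480) + (0.047 + ½·0.46²)·1] / (σ√T) = (-0.0426 + 0.1528) / 0.4600 = 0.2397 which rounds to 0.24
√T = √1 = 1.0000
φ(d₁) = φ(0.24) = 0.3876
vega = S·φ(d₁)·√T = 460·0.3876·1.0000 = 178.2960

178.30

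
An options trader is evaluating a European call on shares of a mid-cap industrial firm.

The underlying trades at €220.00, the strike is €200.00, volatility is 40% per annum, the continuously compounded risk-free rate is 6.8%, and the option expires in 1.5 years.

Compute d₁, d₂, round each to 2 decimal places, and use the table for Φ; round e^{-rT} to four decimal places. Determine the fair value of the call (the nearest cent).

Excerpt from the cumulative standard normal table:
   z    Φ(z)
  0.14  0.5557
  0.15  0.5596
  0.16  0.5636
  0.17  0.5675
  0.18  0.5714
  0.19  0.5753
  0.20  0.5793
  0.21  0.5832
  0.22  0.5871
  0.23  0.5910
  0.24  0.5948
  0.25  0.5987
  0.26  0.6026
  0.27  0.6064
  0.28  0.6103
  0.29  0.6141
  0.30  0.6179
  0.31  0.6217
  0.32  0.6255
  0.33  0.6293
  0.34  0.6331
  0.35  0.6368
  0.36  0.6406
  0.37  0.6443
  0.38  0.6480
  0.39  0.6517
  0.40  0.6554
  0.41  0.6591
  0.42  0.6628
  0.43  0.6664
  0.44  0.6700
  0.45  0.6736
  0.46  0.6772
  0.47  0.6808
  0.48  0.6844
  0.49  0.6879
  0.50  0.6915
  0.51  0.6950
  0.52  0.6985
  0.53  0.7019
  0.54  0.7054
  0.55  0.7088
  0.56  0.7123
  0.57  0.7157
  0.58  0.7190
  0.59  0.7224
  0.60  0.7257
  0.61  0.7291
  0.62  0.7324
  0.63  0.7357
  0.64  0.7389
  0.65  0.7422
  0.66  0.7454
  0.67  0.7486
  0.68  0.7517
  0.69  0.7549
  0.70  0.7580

σ√T = 0.4 × 1.2247 = 0.4899
d₁ = [ln(220/200) + (0.068 + 0.4²/2)·1.5] / 0.4899 = [0.0953 + 0.2220] / 0.4899 = 0.6477 which rounds to 0.65
d₂ = d₁ − σ√T = 0.6477 − 0.4899 = 0.1578 which rounds to 0.16
e^(−rT) = e^(−0.068·1.5) = 0.9030
N(d₁) = N(0.65) = 0.7422;  N(d₂) = N(0.16) = 0.5636
C = 220·0.7422 − 200·0.9030·0.5636 = 163.2840 − 101.7862 = 61.4978

€61.50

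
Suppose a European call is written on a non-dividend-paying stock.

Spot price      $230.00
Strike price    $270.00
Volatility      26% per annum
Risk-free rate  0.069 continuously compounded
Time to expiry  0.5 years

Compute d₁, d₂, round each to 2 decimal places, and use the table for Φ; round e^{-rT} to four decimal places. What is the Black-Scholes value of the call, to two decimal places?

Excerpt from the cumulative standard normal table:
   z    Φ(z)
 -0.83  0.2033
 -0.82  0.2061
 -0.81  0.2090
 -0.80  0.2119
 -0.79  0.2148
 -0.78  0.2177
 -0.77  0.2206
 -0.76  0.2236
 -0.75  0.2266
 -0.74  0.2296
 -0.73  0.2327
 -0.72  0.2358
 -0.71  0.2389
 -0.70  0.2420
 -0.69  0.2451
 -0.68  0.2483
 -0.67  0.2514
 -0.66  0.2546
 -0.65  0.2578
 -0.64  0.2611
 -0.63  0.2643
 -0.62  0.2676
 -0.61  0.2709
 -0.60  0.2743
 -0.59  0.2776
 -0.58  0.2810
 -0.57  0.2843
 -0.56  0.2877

σ√T = 0.26·√0.5 = 0.1838
ln(S/K) + (r + σ²/2)T = ln(230/270) + (0.069 + 0.26²/2)·0.5 = -0.1603 + 0.0514 = -0.1089
d₁ = -0.1089 / 0.1838 = -0.5926 ⇒ -0.59
d₂ = d₁ − σ√T = -0.5926 − 0.1838 = -0.7764 ⇒ -0.78
e^(−rT) = e^(−0.069·0.5) = 0.9661
N(d₁) = N(-0.59) = 0.2776;  N(d₂) = N(-0.78) = 0.2177
C = 230·0.2776 − 270·0.9661·0.2177 = 63.8480 − 56.7864 = 7.0616

$7.06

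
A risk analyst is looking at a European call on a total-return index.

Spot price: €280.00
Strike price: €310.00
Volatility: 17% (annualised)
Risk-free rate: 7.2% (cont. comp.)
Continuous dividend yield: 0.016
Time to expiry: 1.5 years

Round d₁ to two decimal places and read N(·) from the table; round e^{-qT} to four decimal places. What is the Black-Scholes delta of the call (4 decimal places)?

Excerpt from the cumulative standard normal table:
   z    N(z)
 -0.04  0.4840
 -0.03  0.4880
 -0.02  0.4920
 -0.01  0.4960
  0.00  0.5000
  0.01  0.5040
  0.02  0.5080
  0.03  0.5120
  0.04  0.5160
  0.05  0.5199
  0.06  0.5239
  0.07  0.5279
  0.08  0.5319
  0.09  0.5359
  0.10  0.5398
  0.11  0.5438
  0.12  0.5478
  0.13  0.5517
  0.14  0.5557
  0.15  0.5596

0.4960

T = 1.5;  σ√T = 0.2082
d₁ = [ln(280/310) + (0.072 − 0.016 + 0.17²/2)·1.5] / 0.2082 = [-0.1018 + 0.1057] / 0.2082 = 0.0187 which rounds to 0.02
N(d₁) = N(0.02) = 0.5080
Δ_call = e^(−qT)·N(d₁) = 0.9763·0.5080 = 0.4960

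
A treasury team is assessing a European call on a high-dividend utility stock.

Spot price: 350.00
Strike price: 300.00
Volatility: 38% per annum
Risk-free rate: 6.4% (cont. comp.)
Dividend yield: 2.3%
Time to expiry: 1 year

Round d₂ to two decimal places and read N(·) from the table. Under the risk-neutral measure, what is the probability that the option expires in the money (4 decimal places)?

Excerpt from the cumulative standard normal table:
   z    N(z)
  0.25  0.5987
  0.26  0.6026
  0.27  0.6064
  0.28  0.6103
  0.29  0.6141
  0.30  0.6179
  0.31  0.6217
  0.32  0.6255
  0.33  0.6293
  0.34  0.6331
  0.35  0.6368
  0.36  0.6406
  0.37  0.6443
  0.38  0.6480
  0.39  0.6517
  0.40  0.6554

0.6255

T = 1;  σ√T = 0.3800
ln(S/K) + (r − q + σ²/2)T = ln(350/300) + (0.064 − 0.023 + 0.38²/2)·1 = 0.1542 + 0.1132 = 0.2674
d₁ = 0.2674 / 0.3800 = 0.7036 ⇒ 0.70
d₂ = d₁ − σ√T = 0.7036 − 0.3800 = 0.3236 ⇒ 0.32
Risk-neutral Pr[S_T > K] = N(d₂) = N(0.32) = 0.6255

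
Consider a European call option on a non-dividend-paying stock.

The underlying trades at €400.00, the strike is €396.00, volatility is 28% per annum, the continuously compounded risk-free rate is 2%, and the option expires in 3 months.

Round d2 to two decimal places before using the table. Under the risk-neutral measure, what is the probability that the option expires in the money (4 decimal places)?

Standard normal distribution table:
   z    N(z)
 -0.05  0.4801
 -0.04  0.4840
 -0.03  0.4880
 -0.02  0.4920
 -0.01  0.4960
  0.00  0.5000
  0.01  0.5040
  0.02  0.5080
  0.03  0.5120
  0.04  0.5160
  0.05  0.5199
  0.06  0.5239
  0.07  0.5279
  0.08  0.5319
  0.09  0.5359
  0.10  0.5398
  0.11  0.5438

σ√T = 0.28 × 0.5000 = 0.1400
ln(S/K) + (r + σ²/2)T = ln(400/396) + (0.02 + 0.28²/2)·0.25 = 0.0101 + 0.0148 = 0.0249
d₁ = 0.0249 / 0.1400 = 0.1775 which rounds to 0.18
d₂ = d₁ − σ√T = 0.1775 − 0.1400 = 0.0375 which rounds to 0.04
Risk-neutral Pr[S_T > K] = N(d₂) = N(0.04) = 0.5160

0.5160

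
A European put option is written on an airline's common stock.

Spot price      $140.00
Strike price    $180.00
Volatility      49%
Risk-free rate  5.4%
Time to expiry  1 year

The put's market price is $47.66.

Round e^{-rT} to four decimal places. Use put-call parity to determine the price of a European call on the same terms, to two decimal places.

e^(−rT) = e^(−0.054·1) = 0.9474
Put-call parity: C − P = S − K·e^(−rT) = 140 − 180·0.9474 = 140 − 170.5320 = -30.5320
C = P + (C − P) = 47.66 + (-30.5320) = 17.1280

$17.13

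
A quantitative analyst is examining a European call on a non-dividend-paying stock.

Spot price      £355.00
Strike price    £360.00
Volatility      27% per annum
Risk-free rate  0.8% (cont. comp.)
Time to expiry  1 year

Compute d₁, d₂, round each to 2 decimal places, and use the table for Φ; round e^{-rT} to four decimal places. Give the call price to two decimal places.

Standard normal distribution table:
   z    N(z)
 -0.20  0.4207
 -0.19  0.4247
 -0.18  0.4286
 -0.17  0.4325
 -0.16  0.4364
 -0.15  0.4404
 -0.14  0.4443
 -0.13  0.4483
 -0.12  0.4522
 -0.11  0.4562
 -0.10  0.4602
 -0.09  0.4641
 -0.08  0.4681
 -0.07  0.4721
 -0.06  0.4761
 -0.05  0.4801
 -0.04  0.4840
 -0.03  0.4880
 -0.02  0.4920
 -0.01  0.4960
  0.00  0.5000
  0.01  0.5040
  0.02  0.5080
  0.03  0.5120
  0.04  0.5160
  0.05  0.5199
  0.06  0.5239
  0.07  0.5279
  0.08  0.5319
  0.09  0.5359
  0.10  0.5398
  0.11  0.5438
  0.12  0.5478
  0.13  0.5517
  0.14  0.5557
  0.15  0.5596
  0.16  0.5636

£37.20

T = 1;  σ√T = 0.2700
d₁ = [ln(355/360) + (0.008 + 0.27²/2)·1] / 0.2700 = [-0.0140 + 0.0445] / 0.2700 = 0.1128 → 0.11
d₂ = d₁ − σ√T = 0.1128 − 0.2700 = -0.1572 → -0.16
exp(−rT) = exp(−0.008·1) = 0.9920
N(d₁) = N(0.11) = 0.5438;  N(d₂) = N(-0.16) = 0.4364
C = 355·0.5438 − 360·0.9920·0.4364 = 193.0490 − 155.8472 = 37.2018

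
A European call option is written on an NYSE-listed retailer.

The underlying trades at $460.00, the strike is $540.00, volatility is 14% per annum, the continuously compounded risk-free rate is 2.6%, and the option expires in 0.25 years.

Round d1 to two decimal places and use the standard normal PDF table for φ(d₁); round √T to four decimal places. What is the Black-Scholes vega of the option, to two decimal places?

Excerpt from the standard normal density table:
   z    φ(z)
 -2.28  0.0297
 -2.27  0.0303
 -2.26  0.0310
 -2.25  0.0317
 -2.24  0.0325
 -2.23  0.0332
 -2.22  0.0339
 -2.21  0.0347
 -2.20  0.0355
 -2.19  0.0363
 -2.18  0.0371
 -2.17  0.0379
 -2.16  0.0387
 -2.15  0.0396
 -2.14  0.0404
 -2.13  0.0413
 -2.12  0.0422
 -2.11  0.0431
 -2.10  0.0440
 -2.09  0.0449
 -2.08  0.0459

σ√T = 0.14 × 0.5000 = 0.0700
d₁ = [ln(460/540) + (0.026 + ½·0.14²)·0.25] / (σ√T) = (-0.1603 + 0.0089) / 0.0700 = -2.1628 → -2.16
√T = √0.25 = 0.5000
φ(d₁) = φ(-2.16) = 0.0387
vega = S·φ(d₁)·√T = 460·0.0387·0.5000 = 8.9010
(The put has the same vega.)

8.90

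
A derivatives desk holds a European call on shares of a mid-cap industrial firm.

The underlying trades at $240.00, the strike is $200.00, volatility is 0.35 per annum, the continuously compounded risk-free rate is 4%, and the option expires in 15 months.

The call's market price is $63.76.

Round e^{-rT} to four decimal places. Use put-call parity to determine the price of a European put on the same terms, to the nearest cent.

$14.00

e^(−rT) = e^(−0.04·1.25) = 0.9512
Put-call parity: C − P = S − K·e^(−rT) = 240 − 200·0.9512 = 240 − 190.2400 = 49.7600
P = C − (C − P) = 63.76 − (49.7600) = 14.0000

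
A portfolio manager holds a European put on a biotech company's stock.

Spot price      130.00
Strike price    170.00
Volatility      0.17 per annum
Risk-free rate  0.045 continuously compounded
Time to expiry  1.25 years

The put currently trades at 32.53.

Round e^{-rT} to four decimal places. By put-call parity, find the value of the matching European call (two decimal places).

exp(−rT) = exp(−0.045·1.25) = 0.9453
Put-call parity: C − P = S − K·e^(−rT) = 130 − 170·0.9453 = 130 − 160.7010 = -30.7010
C = P + (C − P) = 32.53 + (-30.7010) = 1.8290

1.83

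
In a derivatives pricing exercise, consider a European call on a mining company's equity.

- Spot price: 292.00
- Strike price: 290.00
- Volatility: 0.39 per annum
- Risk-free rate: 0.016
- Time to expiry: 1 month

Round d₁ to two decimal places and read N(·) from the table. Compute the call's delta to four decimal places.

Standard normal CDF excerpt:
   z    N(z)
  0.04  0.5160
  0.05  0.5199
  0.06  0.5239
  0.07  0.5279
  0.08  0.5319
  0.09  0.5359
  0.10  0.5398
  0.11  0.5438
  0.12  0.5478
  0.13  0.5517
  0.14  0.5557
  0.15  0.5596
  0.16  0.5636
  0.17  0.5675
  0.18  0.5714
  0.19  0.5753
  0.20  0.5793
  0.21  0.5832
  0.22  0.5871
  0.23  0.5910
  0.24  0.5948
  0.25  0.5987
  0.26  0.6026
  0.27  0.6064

0.5517

σ√T = 0.39·√0.08333 = 0.1126
d₁ = [ln(292/290) + (0.016 + ½·0.39²)·0.08333] / (σ√T) = (0.0069 + 0.0077) / 0.1126 = 0.1292 which rounds to 0.13
N(d₁) = N(0.13) = 0.5517
Δ_call = N(d₁) = 0.5517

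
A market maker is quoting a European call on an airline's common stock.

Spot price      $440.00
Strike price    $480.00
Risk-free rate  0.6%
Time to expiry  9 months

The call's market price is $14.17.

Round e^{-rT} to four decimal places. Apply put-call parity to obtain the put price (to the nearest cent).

$52.01

exp(−rT) = exp(−0.006·0.75) = 0.9955
Put-call parity: C − P = S − K·e^(−rT) = 440 − 480·0.9955 = 440 − 477.8400 = -37.8400
P = C − (C − P) = 14.17 − (-37.8400) = 52.0100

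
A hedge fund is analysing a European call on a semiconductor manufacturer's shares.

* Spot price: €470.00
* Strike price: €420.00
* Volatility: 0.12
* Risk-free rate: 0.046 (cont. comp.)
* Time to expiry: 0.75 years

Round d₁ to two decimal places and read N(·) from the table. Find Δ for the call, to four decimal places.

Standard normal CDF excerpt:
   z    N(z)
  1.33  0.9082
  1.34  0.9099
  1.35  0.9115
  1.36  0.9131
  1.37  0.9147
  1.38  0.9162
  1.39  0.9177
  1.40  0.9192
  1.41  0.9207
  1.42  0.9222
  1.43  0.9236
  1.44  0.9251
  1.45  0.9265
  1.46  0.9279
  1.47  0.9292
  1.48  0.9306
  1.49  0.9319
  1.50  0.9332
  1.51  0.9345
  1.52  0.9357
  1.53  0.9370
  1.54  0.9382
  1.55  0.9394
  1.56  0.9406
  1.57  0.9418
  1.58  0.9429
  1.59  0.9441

0.9292

σ√T = 0.12·√0.75 = 0.1039
d₁ = [ln(470/420) + (0.046 + 0.12²/2)·0.75] / 0.1039 = [0.1125 + 0.0399] / 0.1039 = 1.4663 ≈ 1.47
N(d₁) = N(1.47) = 0.9292
Δ_call = N(d₁) = 0.9292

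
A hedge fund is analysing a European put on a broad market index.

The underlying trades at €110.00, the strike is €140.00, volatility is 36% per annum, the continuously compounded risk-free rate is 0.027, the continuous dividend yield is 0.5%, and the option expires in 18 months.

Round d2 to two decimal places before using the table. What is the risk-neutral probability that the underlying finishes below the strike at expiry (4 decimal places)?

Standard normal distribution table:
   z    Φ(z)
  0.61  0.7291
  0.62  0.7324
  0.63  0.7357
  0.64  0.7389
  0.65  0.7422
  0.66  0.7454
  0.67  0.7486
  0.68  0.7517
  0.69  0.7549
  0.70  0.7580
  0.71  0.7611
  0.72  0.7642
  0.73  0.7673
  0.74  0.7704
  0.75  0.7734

σ√T = 0.36 × 1.2247 = 0.4409
d₁ = [ln(110/140) + (0.027 − 0.005 + 0.36²/2)·1.5] / 0.4409 = [-0.2412 + 0.1302] / 0.4409 = -0.2517 ⇒ -0.25
d₂ = d₁ − σ√T = -0.2517 − 0.4409 = -0.6926 ⇒ -0.69
Risk-neutral Pr[S_T < K] = N(−d₂) = N(0.69) = 0.7549

0.7549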